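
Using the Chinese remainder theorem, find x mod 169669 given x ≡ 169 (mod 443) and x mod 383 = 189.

56873

443⁻¹ mod 383: 443·83 ≡ 1 (mod 383), so 443⁻¹ ≡ 83.
x = 169 + 443·((189 − 169)·83 mod 383) = 169 + 443·128 = 56873.
Check: 56873 mod 443 = 169, 56873 mod 383 = 189. ✓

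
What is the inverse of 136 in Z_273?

271

Apply the Euclidean algorithm and back-substitute:
273 = 2×136 + 1
136 = 136×1 + 0
gcd(136, 273) = 1, so the inverse exists.
Back-substitute for 1:
1 = 1×273 − 2×136
So 136⁻¹ ≡ −2 ≡ 271 (mod 273).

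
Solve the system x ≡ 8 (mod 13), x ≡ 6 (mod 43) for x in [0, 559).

13⁻¹ mod 43: 13×10 ≡ 1 (mod 43), so 13⁻¹ ≡ 10.
x = 8 + 13×((6 − 8)×10 mod 43) = 8 + 13×23 = 307.

307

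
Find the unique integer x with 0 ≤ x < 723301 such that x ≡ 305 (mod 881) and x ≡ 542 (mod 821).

881⁻¹ mod 821: 881×260 ≡ 1 (mod 821), so 881⁻¹ ≡ 260.
x = 305 + 881×((542 − 305)×260 mod 821) = 305 + 881×45 = 39950.

39950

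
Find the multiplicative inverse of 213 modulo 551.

By the extended Euclidean algorithm:
551 = 2*213 + 125
213 = 1*125 + 88
125 = 1*88 + 37
88 = 2*37 + 14
37 = 2*14 + 9
14 = 1*9 + 5
9 = 1*5 + 4
5 = 1*4 + 1
4 = 4*1 + 0
gcd(213, 551) = 1, so the inverse exists.
Back-substitute for 1:
1 = 1*5 − 1*4
  = −1*9 + 2*5
  = 2*14 − 3*9
  = −3*37 + 8*14
  = 8*88 − 19*37
  = −19*125 + 27*88
  = 27*213 − 46*125
  = −46*551 + 119*213
So 213⁻¹ ≡ 119 (mod 551).

119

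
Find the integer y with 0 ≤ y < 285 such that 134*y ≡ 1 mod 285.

Apply the Euclidean algorithm and back-substitute:
285 = 2×134 + 17
134 = 7×17 + 15
17 = 1×15 + 2
15 = 7×2 + 1
2 = 2×1 + 0
gcd(134, 285) = 1, so the inverse exists.
Back-substitute for 1:
1 = 1×15 − 7×2
  = −7×17 + 8×15
  = 8×134 − 63×17
  = −63×285 + 134×134
So 134⁻¹ ≡ 134 (mod 285).

134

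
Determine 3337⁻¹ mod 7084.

3853

Run the extended Euclidean algorithm:
7084 = 2×3337 + 410
3337 = 8×410 + 57
410 = 7×57 + 11
57 = 5×11 + 2
11 = 5×2 + 1
2 = 2×1 + 0
gcd(3337, 7084) = 1, so the inverse exists.
Back-substitute for 1:
1 = 1×11 − 5×2
  = −5×57 + 26×11
  = 26×410 − 187×57
  = −187×3337 + 1522×410
  = 1522×7084 − 3231×3337
So 3337⁻¹ ≡ −3231 ≡ 3853 (mod 7084).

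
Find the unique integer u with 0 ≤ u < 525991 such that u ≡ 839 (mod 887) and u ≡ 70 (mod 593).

168482

887⁻¹ mod 593: 887·474 ≡ 1 (mod 593), so 887⁻¹ ≡ 474.
u = 839 + 887·((70 − 839)·474 mod 593) = 839 + 887·189 = 168482.
Check: 168482 mod 887 = 839, 168482 mod 593 = 70. ✓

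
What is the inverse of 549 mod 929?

22

929 = 1·549 + 380
549 = 1·380 + 169
380 = 2·169 + 42
169 = 4·42 + 1
42 = 42·1 + 0
gcd(549, 929) = 1, so the inverse exists.
Back-substitute for 1:
1 = 1·169 − 4·42
  = −4·380 + 9·169
  = 9·549 − 13·380
  = −13·929 + 22·549
So 549⁻¹ ≡ 22 (mod 929).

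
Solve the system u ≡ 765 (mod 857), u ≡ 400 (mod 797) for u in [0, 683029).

280147

857⁻¹ mod 797: 857*93 ≡ 1 (mod 797), so 857⁻¹ ≡ 93.
u = 765 + 857*((400 − 765)*93 mod 797) = 765 + 857*326 = 280147.
Check: 280147 mod 857 = 765, 280147 mod 797 = 400. ✓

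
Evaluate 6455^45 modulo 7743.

6455

6455^1 ≡ 6455 (mod 7743)
6455^2 ≡ 6455^2 = 41667025 ≡ 1942 (mod 7743)
6455^4 ≡ 1942^2 = 3771364 ≡ 523 (mod 7743)
6455^8 ≡ 523^2 = 273529 ≡ 2524 (mod 7743)
6455^16 ≡ 2524^2 = 6370576 ≡ 5830 (mod 7743)
6455^32 ≡ 5830^2 = 33988900 ≡ 4873 (mod 7743)
6455^45 = 6455^32 × 6455^8 × 6455^4 × 6455^1 ≡ 4873 × 2524 × 523 × 6455 (mod 7743).
Accumulate the product:
4873 × 2524 = 12299452 ≡ 3568
3568 × 523 = 1866064 ≡ 1
1 × 6455 = 6455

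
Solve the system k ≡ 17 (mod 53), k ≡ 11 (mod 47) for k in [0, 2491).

53⁻¹ mod 47: 53*8 ≡ 1 (mod 47), so 53⁻¹ ≡ 8.
k = 17 + 53*((11 − 17)*8 mod 47) = 17 + 53*46 = 2455.

2455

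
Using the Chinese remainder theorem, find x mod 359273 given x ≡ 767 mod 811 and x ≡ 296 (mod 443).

811⁻¹ mod 443: 811*189 ≡ 1 (mod 443), so 811⁻¹ ≡ 189.
x = 767 + 811*((296 − 767)*189 mod 443) = 767 + 811*24 = 20231.

20231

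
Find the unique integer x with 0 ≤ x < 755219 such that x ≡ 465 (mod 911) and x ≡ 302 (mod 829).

81544

911⁻¹ mod 829: 911·91 ≡ 1 (mod 829), so 911⁻¹ ≡ 91.
x = 465 + 911·((302 − 465)·91 mod 829) = 465 + 911·89 = 81544.
Check: 81544 mod 911 = 465, 81544 mod 829 = 302. ✓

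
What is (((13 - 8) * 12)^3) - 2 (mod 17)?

13 - 8 = 5
5 * 12 = 60 ≡ 9 (mod 17)
(9)^3 ≡ 15 (mod 17)
15 - 2 = 13

13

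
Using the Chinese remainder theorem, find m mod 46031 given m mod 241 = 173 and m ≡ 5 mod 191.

241⁻¹ mod 191: 241×149 ≡ 1 (mod 191), so 241⁻¹ ≡ 149.
m = 173 + 241×((5 − 173)×149 mod 191) = 173 + 241×180 = 43553.

43553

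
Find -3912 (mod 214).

154

-3912 = -19·214 + 154, so -3912 ≡ 154 (mod 214).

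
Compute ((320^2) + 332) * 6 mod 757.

194

(320)^2 ≡ 205 (mod 757)
205 + 332 = 537
537 * 6 = 3222 ≡ 194 (mod 757)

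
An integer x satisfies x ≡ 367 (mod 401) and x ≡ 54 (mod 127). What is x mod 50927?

42472

401⁻¹ mod 127: 401*108 ≡ 1 (mod 127), so 401⁻¹ ≡ 108.
x = 367 + 401*((54 − 367)*108 mod 127) = 367 + 401*105 = 42472.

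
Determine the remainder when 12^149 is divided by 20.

12

149 in binary is 10010101, i.e. 149 = 128 + 16 + 4 + 1.
12^1 ≡ 12 (mod 20)
12^2 ≡ 12^2 = 144 ≡ 4 (mod 20)
12^4 ≡ 4^2 = 16 (mod 20)
12^8 ≡ 16^2 = 256 ≡ 16 (mod 20)
12^16 ≡ 16^2 = 256 ≡ 16 (mod 20)
12^32 ≡ 16^2 = 256 ≡ 16 (mod 20)
12^64 ≡ 16^2 = 256 ≡ 16 (mod 20)
12^128 ≡ 16^2 = 256 ≡ 16 (mod 20)
12^149 = 12^128 × 12^16 × 12^4 × 12^1 ≡ 16 × 16 × 16 × 12 (mod 20).
Accumulate the product:
16 × 16 = 256 ≡ 16
16 × 16 = 256 ≡ 16
16 × 12 = 192 ≡ 12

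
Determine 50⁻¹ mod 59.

13

59 = 1×50 + 9
50 = 5×9 + 5
9 = 1×5 + 4
5 = 1×4 + 1
4 = 4×1 + 0
gcd(50, 59) = 1, so the inverse exists.
Bézout: 1 = −11×59 + 13×50.
So 50⁻¹ ≡ 13 (mod 59).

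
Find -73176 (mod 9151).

-73176 = -8×9151 + 32, so -73176 ≡ 32 (mod 9151).

32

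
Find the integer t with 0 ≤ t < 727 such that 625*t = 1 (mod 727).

727 = 1×625 + 102
625 = 6×102 + 13
102 = 7×13 + 11
13 = 1×11 + 2
11 = 5×2 + 1
2 = 2×1 + 0
gcd(625, 727) = 1, so the inverse exists.
Bézout: 1 = 288×727 − 335×625.
So 625⁻¹ ≡ −335 ≡ 392 (mod 727).

392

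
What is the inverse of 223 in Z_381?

340

Apply the Euclidean algorithm and back-substitute:
381 = 1*223 + 158
223 = 1*158 + 65
158 = 2*65 + 28
65 = 2*28 + 9
28 = 3*9 + 1
9 = 9*1 + 0
gcd(223, 381) = 1, so the inverse exists.
Bézout: 1 = 24*381 − 41*223.
So 223⁻¹ ≡ −41 ≡ 340 (mod 381).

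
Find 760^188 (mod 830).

490

Compute successive squares:
188 in binary is 10111100, i.e. 188 = 128 + 32 + 16 + 8 + 4.
760^1 ≡ 760 (mod 830)
760^2 ≡ 760^2 = 577600 ≡ 750 (mod 830)
760^4 ≡ 750^2 = 562500 ≡ 590 (mod 830)
760^8 ≡ 590^2 = 348100 ≡ 330 (mod 830)
760^16 ≡ 330^2 = 108900 ≡ 170 (mod 830)
760^32 ≡ 170^2 = 28900 ≡ 680 (mod 830)
760^64 ≡ 680^2 = 462400 ≡ 90 (mod 830)
760^128 ≡ 90^2 = 8100 ≡ 630 (mod 830)
760^188 = 760^128 × 760^32 × 760^16 × 760^8 × 760^4 ≡ 630 × 680 × 170 × 330 × 590 (mod 830).
Accumulate the product:
630 × 680 = 428400 ≡ 120
120 × 170 = 20400 ≡ 480
480 × 330 = 158400 ≡ 700
700 × 590 = 413000 ≡ 490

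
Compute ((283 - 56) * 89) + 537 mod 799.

283 - 56 = 227
227 * 89 = 20203 ≡ 228 (mod 799)
228 + 537 = 765

765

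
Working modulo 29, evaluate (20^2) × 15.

(20)^2 ≡ 23 (mod 29)
23 × 15 = 345 ≡ 26 (mod 29)

26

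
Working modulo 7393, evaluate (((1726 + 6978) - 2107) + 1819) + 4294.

1726 + 6978 = 8704 ≡ 1311 (mod 7393)
1311 - 2107 = -796 ≡ 6597 (mod 7393)
6597 + 1819 = 8416 ≡ 1023 (mod 7393)
1023 + 4294 = 5317

5317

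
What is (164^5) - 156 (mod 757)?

356

(164)^5 ≡ 512 (mod 757)
512 - 156 = 356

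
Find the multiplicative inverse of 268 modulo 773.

424

By the extended Euclidean algorithm:
773 = 2*268 + 237
268 = 1*237 + 31
237 = 7*31 + 20
31 = 1*20 + 11
20 = 1*11 + 9
11 = 1*9 + 2
9 = 4*2 + 1
2 = 2*1 + 0
gcd(268, 773) = 1, so the inverse exists.
Bézout: 1 = 121*773 − 349*268.
So 268⁻¹ ≡ −349 ≡ 424 (mod 773).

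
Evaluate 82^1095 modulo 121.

67

By square-and-multiply:
1095 in binary is 10001000111, i.e. 1095 = 1024 + 64 + 4 + 2 + 1.
82^1 ≡ 82 (mod 121)
82^2 ≡ 82^2 = 6724 ≡ 69 (mod 121)
82^4 ≡ 69^2 = 4761 ≡ 42 (mod 121)
82^8 ≡ 42^2 = 1764 ≡ 70 (mod 121)
82^16 ≡ 70^2 = 4900 ≡ 60 (mod 121)
82^32 ≡ 60^2 = 3600 ≡ 91 (mod 121)
82^64 ≡ 91^2 = 8281 ≡ 53 (mod 121)
82^128 ≡ 53^2 = 2809 ≡ 26 (mod 121)
82^256 ≡ 26^2 = 676 ≡ 71 (mod 121)
82^512 ≡ 71^2 = 5041 ≡ 80 (mod 121)
82^1024 ≡ 80^2 = 6400 ≡ 108 (mod 121)
82^1095 = 82^1024 * 82^64 * 82^4 * 82^2 * 82^1 ≡ 108 * 53 * 42 * 69 * 82 (mod 121).
Accumulate the product:
108 * 53 = 5724 ≡ 37
37 * 42 = 1554 ≡ 102
102 * 69 = 7038 ≡ 20
20 * 82 = 1640 ≡ 67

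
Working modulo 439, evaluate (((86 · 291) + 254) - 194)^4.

324

86 · 291 = 25026 ≡ 3 (mod 439)
3 + 254 = 257
257 - 194 = 63
(63)^4 ≡ 324 (mod 439)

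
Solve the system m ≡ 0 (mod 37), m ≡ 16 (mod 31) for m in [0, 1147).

481

37⁻¹ mod 31: 37*26 ≡ 1 (mod 31), so 37⁻¹ ≡ 26.
m = 0 + 37*((16 − 0)*26 mod 31) = 0 + 37*13 = 481.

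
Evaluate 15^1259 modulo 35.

15^1 ≡ 15 (mod 35)
15^2 ≡ 15^2 = 225 ≡ 15 (mod 35)
15^4 ≡ 15^2 = 225 ≡ 15 (mod 35)
15^8 ≡ 15^2 = 225 ≡ 15 (mod 35)
15^16 ≡ 15^2 = 225 ≡ 15 (mod 35)
15^32 ≡ 15^2 = 225 ≡ 15 (mod 35)
15^64 ≡ 15^2 = 225 ≡ 15 (mod 35)
15^128 ≡ 15^2 = 225 ≡ 15 (mod 35)
15^256 ≡ 15^2 = 225 ≡ 15 (mod 35)
15^512 ≡ 15^2 = 225 ≡ 15 (mod 35)
15^1024 ≡ 15^2 = 225 ≡ 15 (mod 35)
15^1259 = 15^1024 * 15^128 * 15^64 * 15^32 * 15^8 * 15^2 * 15^1 ≡ 15 * 15 * 15 * 15 * 15 * 15 * 15 (mod 35).
Accumulate the product:
15 * 15 = 225 ≡ 15
15 * 15 = 225 ≡ 15
15 * 15 = 225 ≡ 15
15 * 15 = 225 ≡ 15
15 * 15 = 225 ≡ 15
15 * 15 = 225 ≡ 15

15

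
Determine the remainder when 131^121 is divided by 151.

73

By square-and-multiply:
121 in binary is 1111001, i.e. 121 = 64 + 32 + 16 + 8 + 1.
131^1 ≡ 131 (mod 151)
131^2 ≡ 131^2 = 17161 ≡ 98 (mod 151)
131^4 ≡ 98^2 = 9604 ≡ 91 (mod 151)
131^8 ≡ 91^2 = 8281 ≡ 127 (mod 151)
131^16 ≡ 127^2 = 16129 ≡ 123 (mod 151)
131^32 ≡ 123^2 = 15129 ≡ 29 (mod 151)
131^64 ≡ 29^2 = 841 ≡ 86 (mod 151)
131^121 = 131^64 · 131^32 · 131^16 · 131^8 · 131^1 ≡ 86 · 29 · 123 · 127 · 131 (mod 151).
Accumulate the product:
86 · 29 = 2494 ≡ 78
78 · 123 = 9594 ≡ 81
81 · 127 = 10287 ≡ 19
19 · 131 = 2489 ≡ 73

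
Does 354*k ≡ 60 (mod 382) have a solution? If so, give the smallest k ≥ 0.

gcd(354, 382) = 2, and 2 | 60, so solutions exist.
Divide through by 2: 177*k = 30 (mod 191).
177⁻¹ ≡ 150 (mod 191).
k ≡ 150*30 ≡ 107 (mod 191).
The smallest non-negative solution is k = 107.

107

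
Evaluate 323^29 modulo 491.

29 in binary is 11101, i.e. 29 = 16 + 8 + 4 + 1.
323^1 ≡ 323 (mod 491)
323^2 ≡ 323^2 = 104329 ≡ 237 (mod 491)
323^4 ≡ 237^2 = 56169 ≡ 195 (mod 491)
323^8 ≡ 195^2 = 38025 ≡ 218 (mod 491)
323^16 ≡ 218^2 = 47524 ≡ 388 (mod 491)
323^29 = 323^16 * 323^8 * 323^4 * 323^1 ≡ 388 * 218 * 195 * 323 (mod 491).
Accumulate the product:
388 * 218 = 84584 ≡ 132
132 * 195 = 25740 ≡ 208
208 * 323 = 67184 ≡ 408

408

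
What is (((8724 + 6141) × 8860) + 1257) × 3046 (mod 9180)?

8724 + 6141 = 14865 ≡ 5685 (mod 9180)
5685 × 8860 = 50369100 ≡ 7620 (mod 9180)
7620 + 1257 = 8877
8877 × 3046 = 27039342 ≡ 4242 (mod 9180)

4242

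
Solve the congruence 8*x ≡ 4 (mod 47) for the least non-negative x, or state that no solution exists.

24

gcd(8, 47) = 1, so a unique solution mod 47 exists.
8⁻¹ ≡ 6 (mod 47).
x ≡ 6*4 ≡ 24 (mod 47).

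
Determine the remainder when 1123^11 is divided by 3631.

2903

Using repeated squaring:
11 in binary is 1011, i.e. 11 = 8 + 2 + 1.
1123^1 ≡ 1123 (mod 3631)
1123^2 ≡ 1123^2 = 1261129 ≡ 1172 (mod 3631)
1123^4 ≡ 1172^2 = 1373584 ≡ 1066 (mod 3631)
1123^8 ≡ 1066^2 = 1136356 ≡ 3484 (mod 3631)
1123^11 = 1123^8 · 1123^2 · 1123^1 ≡ 3484 · 1172 · 1123 (mod 3631).
Accumulate the product:
3484 · 1172 = 4083248 ≡ 2004
2004 · 1123 = 2250492 ≡ 2903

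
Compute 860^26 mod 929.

402

26 in binary is 11010, i.e. 26 = 16 + 8 + 2.
860^1 ≡ 860 (mod 929)
860^2 ≡ 860^2 = 739600 ≡ 116 (mod 929)
860^4 ≡ 116^2 = 13456 ≡ 450 (mod 929)
860^8 ≡ 450^2 = 202500 ≡ 907 (mod 929)
860^16 ≡ 907^2 = 822649 ≡ 484 (mod 929)
860^26 = 860^16 × 860^8 × 860^2 ≡ 484 × 907 × 116 (mod 929).
Accumulate the product:
484 × 907 = 438988 ≡ 500
500 × 116 = 58000 ≡ 402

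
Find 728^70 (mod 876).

By square-and-multiply:
70 in binary is 1000110, i.e. 70 = 64 + 4 + 2.
728^1 ≡ 728 (mod 876)
728^2 ≡ 728^2 = 529984 ≡ 4 (mod 876)
728^4 ≡ 4^2 = 16 (mod 876)
728^8 ≡ 16^2 = 256 (mod 876)
728^16 ≡ 256^2 = 65536 ≡ 712 (mod 876)
728^32 ≡ 712^2 = 506944 ≡ 616 (mod 876)
728^64 ≡ 616^2 = 379456 ≡ 148 (mod 876)
728^70 = 728^64 * 728^4 * 728^2 ≡ 148 * 16 * 4 (mod 876).
Accumulate the product:
148 * 16 = 2368 ≡ 616
616 * 4 = 2464 ≡ 712

712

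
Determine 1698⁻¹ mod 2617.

729

2617 = 1*1698 + 919
1698 = 1*919 + 779
919 = 1*779 + 140
779 = 5*140 + 79
140 = 1*79 + 61
79 = 1*61 + 18
61 = 3*18 + 7
18 = 2*7 + 4
7 = 1*4 + 3
4 = 1*3 + 1
3 = 3*1 + 0
gcd(1698, 2617) = 1, so the inverse exists.
Bézout: 1 = −473*2617 + 729*1698.
So 1698⁻¹ ≡ 729 (mod 2617).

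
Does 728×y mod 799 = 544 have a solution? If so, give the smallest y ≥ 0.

gcd(728, 799) = 1, so a unique solution mod 799 exists.
728⁻¹ ≡ 45 (mod 799).
y ≡ 45×544 ≡ 510 (mod 799).

510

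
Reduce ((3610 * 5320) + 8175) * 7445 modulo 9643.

3610 * 5320 = 19205200 ≡ 5987 (mod 9643)
5987 + 8175 = 14162 ≡ 4519 (mod 9643)
4519 * 7445 = 33643955 ≡ 9171 (mod 9643)

9171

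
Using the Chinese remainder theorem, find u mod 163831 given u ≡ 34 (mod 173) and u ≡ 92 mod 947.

103315

173⁻¹ mod 947: 173·843 ≡ 1 (mod 947), so 173⁻¹ ≡ 843.
u = 34 + 173·((92 − 34)·843 mod 947) = 34 + 173·597 = 103315.
Check: 103315 mod 173 = 34, 103315 mod 947 = 92. ✓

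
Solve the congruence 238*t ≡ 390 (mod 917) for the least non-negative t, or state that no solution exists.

gcd(238, 917) = 7, and 7 does not divide 390.
So the congruence has no solution.

no solution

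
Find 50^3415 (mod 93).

By square-and-multiply:
3415 in binary is 110101010111, i.e. 3415 = 2048 + 1024 + 256 + 64 + 16 + 4 + 2 + 1.
50^1 ≡ 50 (mod 93)
50^2 ≡ 50^2 = 2500 ≡ 82 (mod 93)
50^4 ≡ 82^2 = 6724 ≡ 28 (mod 93)
50^8 ≡ 28^2 = 784 ≡ 40 (mod 93)
50^16 ≡ 40^2 = 1600 ≡ 19 (mod 93)
50^32 ≡ 19^2 = 361 ≡ 82 (mod 93)
50^64 ≡ 82^2 = 6724 ≡ 28 (mod 93)
50^128 ≡ 28^2 = 784 ≡ 40 (mod 93)
50^256 ≡ 40^2 = 1600 ≡ 19 (mod 93)
50^512 ≡ 19^2 = 361 ≡ 82 (mod 93)
50^1024 ≡ 82^2 = 6724 ≡ 28 (mod 93)
50^2048 ≡ 28^2 = 784 ≡ 40 (mod 93)
50^3415 = 50^2048 · 50^1024 · 50^256 · 50^64 · 50^16 · 50^4 · 50^2 · 50^1 ≡ 40 · 28 · 19 · 28 · 19 · 28 · 82 · 50 (mod 93).
Accumulate the product:
40 · 28 = 1120 ≡ 4
4 · 19 = 76
76 · 28 = 2128 ≡ 82
82 · 19 = 1558 ≡ 70
70 · 28 = 1960 ≡ 7
7 · 82 = 574 ≡ 16
16 · 50 = 800 ≡ 56

56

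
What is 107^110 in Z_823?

398

110 in binary is 1101110, i.e. 110 = 64 + 32 + 8 + 4 + 2.
107^1 ≡ 107 (mod 823)
107^2 ≡ 107^2 = 11449 ≡ 750 (mod 823)
107^4 ≡ 750^2 = 562500 ≡ 391 (mod 823)
107^8 ≡ 391^2 = 152881 ≡ 626 (mod 823)
107^16 ≡ 626^2 = 391876 ≡ 128 (mod 823)
107^32 ≡ 128^2 = 16384 ≡ 747 (mod 823)
107^64 ≡ 747^2 = 558009 ≡ 15 (mod 823)
107^110 = 107^64 * 107^32 * 107^8 * 107^4 * 107^2 ≡ 15 * 747 * 626 * 391 * 750 (mod 823).
Accumulate the product:
15 * 747 = 11205 ≡ 506
506 * 626 = 316756 ≡ 724
724 * 391 = 283084 ≡ 795
795 * 750 = 596250 ≡ 398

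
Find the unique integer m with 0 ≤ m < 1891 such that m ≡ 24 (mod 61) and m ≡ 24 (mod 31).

24

61⁻¹ mod 31: 61*30 ≡ 1 (mod 31), so 61⁻¹ ≡ 30.
m = 24 + 61*((24 − 24)*30 mod 31) = 24 + 61*0 = 24.
Check: 24 mod 61 = 24, 24 mod 31 = 24. ✓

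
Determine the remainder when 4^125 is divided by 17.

4

4^1 ≡ 4 (mod 17)
4^2 ≡ 4^2 = 16 (mod 17)
4^4 ≡ 16^2 = 256 ≡ 1 (mod 17)
4^8 ≡ 1^2 = 1 (mod 17)
4^16 ≡ 1^2 = 1 (mod 17)
4^32 ≡ 1^2 = 1 (mod 17)
4^64 ≡ 1^2 = 1 (mod 17)
4^125 = 4^64 * 4^32 * 4^16 * 4^8 * 4^4 * 4^1 ≡ 1 * 1 * 1 * 1 * 1 * 4 (mod 17).
Accumulate the product:
1 * 1 = 1
1 * 1 = 1
1 * 1 = 1
1 * 1 = 1
1 * 4 = 4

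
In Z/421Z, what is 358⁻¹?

Run the extended Euclidean algorithm:
421 = 1×358 + 63
358 = 5×63 + 43
63 = 1×43 + 20
43 = 2×20 + 3
20 = 6×3 + 2
3 = 1×2 + 1
2 = 2×1 + 0
gcd(358, 421) = 1, so the inverse exists.
Back-substitute for 1:
1 = 1×3 − 1×2
  = −1×20 + 7×3
  = 7×43 − 15×20
  = −15×63 + 22×43
  = 22×358 − 125×63
  = −125×421 + 147×358
So 358⁻¹ ≡ 147 (mod 421).

147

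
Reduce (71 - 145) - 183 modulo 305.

71 - 145 = -74 ≡ 231 (mod 305)
231 - 183 = 48

48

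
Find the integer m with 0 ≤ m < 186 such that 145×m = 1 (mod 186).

186 = 1*145 + 41
145 = 3*41 + 22
41 = 1*22 + 19
22 = 1*19 + 3
19 = 6*3 + 1
3 = 3*1 + 0
gcd(145, 186) = 1, so the inverse exists.
Back-substitute for 1:
1 = 1*19 − 6*3
  = −6*22 + 7*19
  = 7*41 − 13*22
  = −13*145 + 46*41
  = 46*186 − 59*145
So 145⁻¹ ≡ −59 ≡ 127 (mod 186).

127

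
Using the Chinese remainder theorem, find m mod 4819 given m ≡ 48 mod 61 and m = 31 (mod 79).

61⁻¹ mod 79: 61·57 ≡ 1 (mod 79), so 61⁻¹ ≡ 57.
m = 48 + 61·((31 − 48)·57 mod 79) = 48 + 61·58 = 3586.
Check: 3586 mod 61 = 48, 3586 mod 79 = 31. ✓

3586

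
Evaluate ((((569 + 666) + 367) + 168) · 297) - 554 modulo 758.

600

569 + 666 = 1235 ≡ 477 (mod 758)
477 + 367 = 844 ≡ 86 (mod 758)
86 + 168 = 254
254 · 297 = 75438 ≡ 396 (mod 758)
396 - 554 = -158 ≡ 600 (mod 758)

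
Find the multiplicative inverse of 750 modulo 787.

553

787 = 1×750 + 37
750 = 20×37 + 10
37 = 3×10 + 7
10 = 1×7 + 3
7 = 2×3 + 1
3 = 3×1 + 0
gcd(750, 787) = 1, so the inverse exists.
Back-substitute for 1:
1 = 1×7 − 2×3
  = −2×10 + 3×7
  = 3×37 − 11×10
  = −11×750 + 223×37
  = 223×787 − 234×750
So 750⁻¹ ≡ −234 ≡ 553 (mod 787).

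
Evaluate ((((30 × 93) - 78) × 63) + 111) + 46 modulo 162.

30 × 93 = 2790 ≡ 36 (mod 162)
36 - 78 = -42 ≡ 120 (mod 162)
120 × 63 = 7560 ≡ 108 (mod 162)
108 + 111 = 219 ≡ 57 (mod 162)
57 + 46 = 103

103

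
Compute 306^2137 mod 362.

240

2137 in binary is 100001011001, i.e. 2137 = 2048 + 64 + 16 + 8 + 1.
306^1 ≡ 306 (mod 362)
306^2 ≡ 306^2 = 93636 ≡ 240 (mod 362)
306^4 ≡ 240^2 = 57600 ≡ 42 (mod 362)
306^8 ≡ 42^2 = 1764 ≡ 316 (mod 362)
306^16 ≡ 316^2 = 99856 ≡ 306 (mod 362)
306^32 ≡ 306^2 = 93636 ≡ 240 (mod 362)
306^64 ≡ 240^2 = 57600 ≡ 42 (mod 362)
306^128 ≡ 42^2 = 1764 ≡ 316 (mod 362)
306^256 ≡ 316^2 = 99856 ≡ 306 (mod 362)
306^512 ≡ 306^2 = 93636 ≡ 240 (mod 362)
306^1024 ≡ 240^2 = 57600 ≡ 42 (mod 362)
306^2048 ≡ 42^2 = 1764 ≡ 316 (mod 362)
306^2137 = 306^2048 · 306^64 · 306^16 · 306^8 · 306^1 ≡ 316 · 42 · 306 · 316 · 306 (mod 362).
Accumulate the product:
316 · 42 = 13272 ≡ 240
240 · 306 = 73440 ≡ 316
316 · 316 = 99856 ≡ 306
306 · 306 = 93636 ≡ 240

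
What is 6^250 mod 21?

15

Using repeated squaring:
6^1 ≡ 6 (mod 21)
6^2 ≡ 6^2 = 36 ≡ 15 (mod 21)
6^4 ≡ 15^2 = 225 ≡ 15 (mod 21)
6^8 ≡ 15^2 = 225 ≡ 15 (mod 21)
6^16 ≡ 15^2 = 225 ≡ 15 (mod 21)
6^32 ≡ 15^2 = 225 ≡ 15 (mod 21)
6^64 ≡ 15^2 = 225 ≡ 15 (mod 21)
6^128 ≡ 15^2 = 225 ≡ 15 (mod 21)
6^250 = 6^128 * 6^64 * 6^32 * 6^16 * 6^8 * 6^2 ≡ 15 * 15 * 15 * 15 * 15 * 15 (mod 21).
Accumulate the product:
15 * 15 = 225 ≡ 15
15 * 15 = 225 ≡ 15
15 * 15 = 225 ≡ 15
15 * 15 = 225 ≡ 15
15 * 15 = 225 ≡ 15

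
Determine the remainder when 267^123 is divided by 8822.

5483

123 in binary is 1111011, i.e. 123 = 64 + 32 + 16 + 8 + 2 + 1.
267^1 ≡ 267 (mod 8822)
267^2 ≡ 267^2 = 71289 ≡ 713 (mod 8822)
267^4 ≡ 713^2 = 508369 ≡ 5515 (mod 8822)
267^8 ≡ 5515^2 = 30415225 ≡ 5791 (mod 8822)
267^16 ≡ 5791^2 = 33535681 ≡ 3259 (mod 8822)
267^32 ≡ 3259^2 = 10621081 ≡ 8215 (mod 8822)
267^64 ≡ 8215^2 = 67486225 ≡ 6747 (mod 8822)
267^123 = 267^64 × 267^32 × 267^16 × 267^8 × 267^2 × 267^1 ≡ 6747 × 8215 × 3259 × 5791 × 713 × 267 (mod 8822).
Accumulate the product:
6747 × 8215 = 55426605 ≡ 6801
6801 × 3259 = 22164459 ≡ 3595
3595 × 5791 = 20818645 ≡ 7547
7547 × 713 = 5381011 ≡ 8413
8413 × 267 = 2246271 ≡ 5483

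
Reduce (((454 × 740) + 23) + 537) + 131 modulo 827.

454 × 740 = 335960 ≡ 198 (mod 827)
198 + 23 = 221
221 + 537 = 758
758 + 131 = 889 ≡ 62 (mod 827)

62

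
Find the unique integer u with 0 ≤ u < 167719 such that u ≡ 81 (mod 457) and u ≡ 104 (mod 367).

113874

457⁻¹ mod 367: 457·314 ≡ 1 (mod 367), so 457⁻¹ ≡ 314.
u = 81 + 457·((104 − 81)·314 mod 367) = 81 + 457·249 = 113874.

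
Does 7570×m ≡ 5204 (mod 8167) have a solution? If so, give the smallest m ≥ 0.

7529

gcd(7570, 8167) = 1, so a unique solution mod 8167 exists.
7570⁻¹ ≡ 342 (mod 8167).
m ≡ 342×5204 ≡ 7529 (mod 8167).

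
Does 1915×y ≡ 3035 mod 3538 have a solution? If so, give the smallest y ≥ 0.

251

gcd(1915, 3538) = 1, so a unique solution mod 3538 exists.
1915⁻¹ ≡ 3017 (mod 3538).
y ≡ 3017×3035 ≡ 251 (mod 3538).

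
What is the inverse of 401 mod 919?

Run the extended Euclidean algorithm:
919 = 2×401 + 117
401 = 3×117 + 50
117 = 2×50 + 17
50 = 2×17 + 16
17 = 1×16 + 1
16 = 16×1 + 0
gcd(401, 919) = 1, so the inverse exists.
Bézout: 1 = 24×919 − 55×401.
So 401⁻¹ ≡ −55 ≡ 864 (mod 919).

864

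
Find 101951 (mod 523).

489

101951 = 194×523 + 489, so 101951 ≡ 489 (mod 523).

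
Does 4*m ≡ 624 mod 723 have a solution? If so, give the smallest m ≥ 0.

156

gcd(4, 723) = 1, so a unique solution mod 723 exists.
4⁻¹ ≡ 181 (mod 723).
m ≡ 181*624 ≡ 156 (mod 723).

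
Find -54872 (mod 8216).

-54872 = -7×8216 + 2640, so -54872 ≡ 2640 (mod 8216).

2640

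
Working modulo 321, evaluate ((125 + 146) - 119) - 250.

223

125 + 146 = 271
271 - 119 = 152
152 - 250 = -98 ≡ 223 (mod 321)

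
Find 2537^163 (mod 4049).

415

By square-and-multiply:
2537^1 ≡ 2537 (mod 4049)
2537^2 ≡ 2537^2 = 6436369 ≡ 2508 (mod 4049)
2537^4 ≡ 2508^2 = 6290064 ≡ 1967 (mod 4049)
2537^8 ≡ 1967^2 = 3869089 ≡ 2294 (mod 4049)
2537^16 ≡ 2294^2 = 5262436 ≡ 2785 (mod 4049)
2537^32 ≡ 2785^2 = 7756225 ≡ 2390 (mod 4049)
2537^64 ≡ 2390^2 = 5712100 ≡ 3010 (mod 4049)
2537^128 ≡ 3010^2 = 9060100 ≡ 2487 (mod 4049)
2537^163 = 2537^128 * 2537^32 * 2537^2 * 2537^1 ≡ 2487 * 2390 * 2508 * 2537 (mod 4049).
Accumulate the product:
2487 * 2390 = 5943930 ≡ 4047
4047 * 2508 = 10149876 ≡ 3082
3082 * 2537 = 7819034 ≡ 415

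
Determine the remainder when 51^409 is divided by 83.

70

Using repeated squaring:
409 in binary is 110011001, i.e. 409 = 256 + 128 + 16 + 8 + 1.
51^1 ≡ 51 (mod 83)
51^2 ≡ 51^2 = 2601 ≡ 28 (mod 83)
51^4 ≡ 28^2 = 784 ≡ 37 (mod 83)
51^8 ≡ 37^2 = 1369 ≡ 41 (mod 83)
51^16 ≡ 41^2 = 1681 ≡ 21 (mod 83)
51^32 ≡ 21^2 = 441 ≡ 26 (mod 83)
51^64 ≡ 26^2 = 676 ≡ 12 (mod 83)
51^128 ≡ 12^2 = 144 ≡ 61 (mod 83)
51^256 ≡ 61^2 = 3721 ≡ 69 (mod 83)
51^409 = 51^256 × 51^128 × 51^16 × 51^8 × 51^1 ≡ 69 × 61 × 21 × 41 × 51 (mod 83).
Accumulate the product:
69 × 61 = 4209 ≡ 59
59 × 21 = 1239 ≡ 77
77 × 41 = 3157 ≡ 3
3 × 51 = 153 ≡ 70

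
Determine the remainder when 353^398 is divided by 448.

65

Compute successive squares:
398 in binary is 110001110, i.e. 398 = 256 + 128 + 8 + 4 + 2.
353^1 ≡ 353 (mod 448)
353^2 ≡ 353^2 = 124609 ≡ 65 (mod 448)
353^4 ≡ 65^2 = 4225 ≡ 193 (mod 448)
353^8 ≡ 193^2 = 37249 ≡ 65 (mod 448)
353^16 ≡ 65^2 = 4225 ≡ 193 (mod 448)
353^32 ≡ 193^2 = 37249 ≡ 65 (mod 448)
353^64 ≡ 65^2 = 4225 ≡ 193 (mod 448)
353^128 ≡ 193^2 = 37249 ≡ 65 (mod 448)
353^256 ≡ 65^2 = 4225 ≡ 193 (mod 448)
353^398 = 353^256 · 353^128 · 353^8 · 353^4 · 353^2 ≡ 193 · 65 · 65 · 193 · 65 (mod 448).
Accumulate the product:
193 · 65 = 12545 ≡ 1
1 · 65 = 65
65 · 193 = 12545 ≡ 1
1 · 65 = 65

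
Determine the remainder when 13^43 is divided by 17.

4

Using repeated squaring:
13^1 ≡ 13 (mod 17)
13^2 ≡ 13^2 = 169 ≡ 16 (mod 17)
13^4 ≡ 16^2 = 256 ≡ 1 (mod 17)
13^8 ≡ 1^2 = 1 (mod 17)
13^16 ≡ 1^2 = 1 (mod 17)
13^32 ≡ 1^2 = 1 (mod 17)
13^43 = 13^32 × 13^8 × 13^2 × 13^1 ≡ 1 × 1 × 16 × 13 (mod 17).
Accumulate the product:
1 × 1 = 1
1 × 16 = 16
16 × 13 = 208 ≡ 4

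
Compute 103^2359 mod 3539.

1718

2359 in binary is 100100110111, i.e. 2359 = 2048 + 256 + 32 + 16 + 4 + 2 + 1.
103^1 ≡ 103 (mod 3539)
103^2 ≡ 103^2 = 10609 ≡ 3531 (mod 3539)
103^4 ≡ 3531^2 = 12467961 ≡ 64 (mod 3539)
103^8 ≡ 64^2 = 4096 ≡ 557 (mod 3539)
103^16 ≡ 557^2 = 310249 ≡ 2356 (mod 3539)
103^32 ≡ 2356^2 = 5550736 ≡ 1584 (mod 3539)
103^64 ≡ 1584^2 = 2509056 ≡ 3444 (mod 3539)
103^128 ≡ 3444^2 = 11861136 ≡ 1947 (mod 3539)
103^256 ≡ 1947^2 = 3790809 ≡ 540 (mod 3539)
103^512 ≡ 540^2 = 291600 ≡ 1402 (mod 3539)
103^1024 ≡ 1402^2 = 1965604 ≡ 1459 (mod 3539)
103^2048 ≡ 1459^2 = 2128681 ≡ 1742 (mod 3539)
103^2359 = 103^2048 · 103^256 · 103^32 · 103^16 · 103^4 · 103^2 · 103^1 ≡ 1742 · 540 · 1584 · 2356 · 64 · 3531 · 103 (mod 3539).
Accumulate the product:
1742 · 540 = 940680 ≡ 2845
2845 · 1584 = 4506480 ≡ 1333
1333 · 2356 = 3140548 ≡ 1455
1455 · 64 = 93120 ≡ 1106
1106 · 3531 = 3905286 ≡ 1769
1769 · 103 = 182207 ≡ 1718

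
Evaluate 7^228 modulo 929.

487

By square-and-multiply:
228 in binary is 11100100, i.e. 228 = 128 + 64 + 32 + 4.
7^1 ≡ 7 (mod 929)
7^2 ≡ 7^2 = 49 (mod 929)
7^4 ≡ 49^2 = 2401 ≡ 543 (mod 929)
7^8 ≡ 543^2 = 294849 ≡ 356 (mod 929)
7^16 ≡ 356^2 = 126736 ≡ 392 (mod 929)
7^32 ≡ 392^2 = 153664 ≡ 379 (mod 929)
7^64 ≡ 379^2 = 143641 ≡ 575 (mod 929)
7^128 ≡ 575^2 = 330625 ≡ 830 (mod 929)
7^228 = 7^128 * 7^64 * 7^32 * 7^4 ≡ 830 * 575 * 379 * 543 (mod 929).
Accumulate the product:
830 * 575 = 477250 ≡ 673
673 * 379 = 255067 ≡ 521
521 * 543 = 282903 ≡ 487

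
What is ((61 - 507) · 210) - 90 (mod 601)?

61 - 507 = -446 ≡ 155 (mod 601)
155 · 210 = 32550 ≡ 96 (mod 601)
96 - 90 = 6

6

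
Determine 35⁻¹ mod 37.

18

37 = 1·35 + 2
35 = 17·2 + 1
2 = 2·1 + 0
gcd(35, 37) = 1, so the inverse exists.
Bézout: 1 = −17·37 + 18·35.
So 35⁻¹ ≡ 18 (mod 37).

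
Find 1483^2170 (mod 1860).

Using repeated squaring:
1483^1 ≡ 1483 (mod 1860)
1483^2 ≡ 1483^2 = 2199289 ≡ 769 (mod 1860)
1483^4 ≡ 769^2 = 591361 ≡ 1741 (mod 1860)
1483^8 ≡ 1741^2 = 3031081 ≡ 1141 (mod 1860)
1483^16 ≡ 1141^2 = 1301881 ≡ 1741 (mod 1860)
1483^32 ≡ 1741^2 = 3031081 ≡ 1141 (mod 1860)
1483^64 ≡ 1141^2 = 1301881 ≡ 1741 (mod 1860)
1483^128 ≡ 1741^2 = 3031081 ≡ 1141 (mod 1860)
1483^256 ≡ 1141^2 = 1301881 ≡ 1741 (mod 1860)
1483^512 ≡ 1741^2 = 3031081 ≡ 1141 (mod 1860)
1483^1024 ≡ 1141^2 = 1301881 ≡ 1741 (mod 1860)
1483^2048 ≡ 1741^2 = 3031081 ≡ 1141 (mod 1860)
1483^2170 = 1483^2048 × 1483^64 × 1483^32 × 1483^16 × 1483^8 × 1483^2 ≡ 1141 × 1741 × 1141 × 1741 × 1141 × 769 (mod 1860).
Accumulate the product:
1141 × 1741 = 1986481 ≡ 1
1 × 1141 = 1141
1141 × 1741 = 1986481 ≡ 1
1 × 1141 = 1141
1141 × 769 = 877429 ≡ 1369

1369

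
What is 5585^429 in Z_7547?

Compute successive squares:
5585^1 ≡ 5585 (mod 7547)
5585^2 ≡ 5585^2 = 31192225 ≡ 474 (mod 7547)
5585^4 ≡ 474^2 = 224676 ≡ 5813 (mod 7547)
5585^8 ≡ 5813^2 = 33790969 ≡ 3050 (mod 7547)
5585^16 ≡ 3050^2 = 9302500 ≡ 4596 (mod 7547)
5585^32 ≡ 4596^2 = 21123216 ≡ 6710 (mod 7547)
5585^64 ≡ 6710^2 = 45024100 ≡ 6245 (mod 7547)
5585^128 ≡ 6245^2 = 39000025 ≡ 4676 (mod 7547)
5585^256 ≡ 4676^2 = 21864976 ≡ 1317 (mod 7547)
5585^429 = 5585^256 × 5585^128 × 5585^32 × 5585^8 × 5585^4 × 5585^1 ≡ 1317 × 4676 × 6710 × 3050 × 5813 × 5585 (mod 7547).
Accumulate the product:
1317 × 4676 = 6158292 ≡ 7487
7487 × 6710 = 50237770 ≡ 4938
4938 × 3050 = 15060900 ≡ 4635
4635 × 5813 = 26943255 ≡ 465
465 × 5585 = 2597025 ≡ 857

857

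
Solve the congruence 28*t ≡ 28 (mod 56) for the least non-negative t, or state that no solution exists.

1

gcd(28, 56) = 28, and 28 | 28, so solutions exist.
Divide through by 28: 1*t ≡ 1 mod 2.
1⁻¹ ≡ 1 (mod 2).
t ≡ 1*1 ≡ 1 (mod 2).
The smallest non-negative solution is t = 1.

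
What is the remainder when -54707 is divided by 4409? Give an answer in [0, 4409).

2610

-54707 = -13*4409 + 2610, so -54707 ≡ 2610 (mod 4409).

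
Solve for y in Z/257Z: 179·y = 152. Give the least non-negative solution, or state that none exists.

31

gcd(179, 257) = 1, so a unique solution mod 257 exists.
179⁻¹ ≡ 56 (mod 257).
y ≡ 56·152 ≡ 31 (mod 257).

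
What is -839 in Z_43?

21

-839 = -20*43 + 21, so -839 ≡ 21 (mod 43).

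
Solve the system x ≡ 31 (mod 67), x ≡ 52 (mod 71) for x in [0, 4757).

67⁻¹ mod 71: 67·53 ≡ 1 (mod 71), so 67⁻¹ ≡ 53.
x = 31 + 67·((52 − 31)·53 mod 71) = 31 + 67·48 = 3247.
Check: 3247 mod 67 = 31, 3247 mod 71 = 52. ✓

3247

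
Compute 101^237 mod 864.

629

237 in binary is 11101101, i.e. 237 = 128 + 64 + 32 + 8 + 4 + 1.
101^1 ≡ 101 (mod 864)
101^2 ≡ 101^2 = 10201 ≡ 697 (mod 864)
101^4 ≡ 697^2 = 485809 ≡ 241 (mod 864)
101^8 ≡ 241^2 = 58081 ≡ 193 (mod 864)
101^16 ≡ 193^2 = 37249 ≡ 97 (mod 864)
101^32 ≡ 97^2 = 9409 ≡ 769 (mod 864)
101^64 ≡ 769^2 = 591361 ≡ 385 (mod 864)
101^128 ≡ 385^2 = 148225 ≡ 481 (mod 864)
101^237 = 101^128 × 101^64 × 101^32 × 101^8 × 101^4 × 101^1 ≡ 481 × 385 × 769 × 193 × 241 × 101 (mod 864).
Accumulate the product:
481 × 385 = 185185 ≡ 289
289 × 769 = 222241 ≡ 193
193 × 193 = 37249 ≡ 97
97 × 241 = 23377 ≡ 49
49 × 101 = 4949 ≡ 629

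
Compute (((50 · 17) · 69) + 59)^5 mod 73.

7

50 · 17 = 850 ≡ 47 (mod 73)
47 · 69 = 3243 ≡ 31 (mod 73)
31 + 59 = 90 ≡ 17 (mod 73)
(17)^5 ≡ 7 (mod 73)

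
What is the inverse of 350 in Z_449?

Run the extended Euclidean algorithm:
449 = 1×350 + 99
350 = 3×99 + 53
99 = 1×53 + 46
53 = 1×46 + 7
46 = 6×7 + 4
7 = 1×4 + 3
4 = 1×3 + 1
3 = 3×1 + 0
gcd(350, 449) = 1, so the inverse exists.
Back-substitute for 1:
1 = 1×4 − 1×3
  = −1×7 + 2×4
  = 2×46 − 13×7
  = −13×53 + 15×46
  = 15×99 − 28×53
  = −28×350 + 99×99
  = 99×449 − 127×350
So 350⁻¹ ≡ −127 ≡ 322 (mod 449).

322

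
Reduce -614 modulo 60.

46

-614 = -11·60 + 46, so -614 ≡ 46 (mod 60).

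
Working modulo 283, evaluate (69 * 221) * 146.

69 * 221 = 15249 ≡ 250 (mod 283)
250 * 146 = 36500 ≡ 276 (mod 283)

276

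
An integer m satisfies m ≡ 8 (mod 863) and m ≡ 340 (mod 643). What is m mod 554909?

344345

863⁻¹ mod 643: 863×38 ≡ 1 (mod 643), so 863⁻¹ ≡ 38.
m = 8 + 863×((340 − 8)×38 mod 643) = 8 + 863×399 = 344345.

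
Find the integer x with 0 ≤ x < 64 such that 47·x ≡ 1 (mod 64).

15

64 = 1×47 + 17
47 = 2×17 + 13
17 = 1×13 + 4
13 = 3×4 + 1
4 = 4×1 + 0
gcd(47, 64) = 1, so the inverse exists.
Bézout: 1 = −11×64 + 15×47.
So 47⁻¹ ≡ 15 (mod 64).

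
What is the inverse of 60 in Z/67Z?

19

Apply the Euclidean algorithm and back-substitute:
67 = 1×60 + 7
60 = 8×7 + 4
7 = 1×4 + 3
4 = 1×3 + 1
3 = 3×1 + 0
gcd(60, 67) = 1, so the inverse exists.
Back-substitute for 1:
1 = 1×4 − 1×3
  = −1×7 + 2×4
  = 2×60 − 17×7
  = −17×67 + 19×60
So 60⁻¹ ≡ 19 (mod 67).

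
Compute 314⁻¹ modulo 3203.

By the extended Euclidean algorithm:
3203 = 10×314 + 63
314 = 4×63 + 62
63 = 1×62 + 1
62 = 62×1 + 0
gcd(314, 3203) = 1, so the inverse exists.
Back-substitute for 1:
1 = 1×63 − 1×62
  = −1×314 + 5×63
  = 5×3203 − 51×314
So 314⁻¹ ≡ −51 ≡ 3152 (mod 3203).

3152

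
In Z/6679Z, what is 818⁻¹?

841

Run the extended Euclidean algorithm:
6679 = 8×818 + 135
818 = 6×135 + 8
135 = 16×8 + 7
8 = 1×7 + 1
7 = 7×1 + 0
gcd(818, 6679) = 1, so the inverse exists.
Bézout: 1 = −103×6679 + 841×818.
So 818⁻¹ ≡ 841 (mod 6679).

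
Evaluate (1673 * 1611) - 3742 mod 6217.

1673 * 1611 = 2695203 ≡ 3242 (mod 6217)
3242 - 3742 = -500 ≡ 5717 (mod 6217)

5717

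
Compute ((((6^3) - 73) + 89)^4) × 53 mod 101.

(6)^3 ≡ 14 (mod 101)
14 - 73 = -59 ≡ 42 (mod 101)
42 + 89 = 131 ≡ 30 (mod 101)
(30)^4 ≡ 81 (mod 101)
81 × 53 = 4293 ≡ 51 (mod 101)

51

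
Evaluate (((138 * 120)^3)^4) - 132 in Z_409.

138 * 120 = 16560 ≡ 200 (mod 409)
(200)^3 ≡ 369 (mod 409)
(369)^4 ≡ 69 (mod 409)
69 - 132 = -63 ≡ 346 (mod 409)

346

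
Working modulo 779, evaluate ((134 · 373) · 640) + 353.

134 · 373 = 49982 ≡ 126 (mod 779)
126 · 640 = 80640 ≡ 403 (mod 779)
403 + 353 = 756

756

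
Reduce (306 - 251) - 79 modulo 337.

313

306 - 251 = 55
55 - 79 = -24 ≡ 313 (mod 337)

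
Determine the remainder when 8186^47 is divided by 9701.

7290

Compute successive squares:
8186^1 ≡ 8186 (mod 9701)
8186^2 ≡ 8186^2 = 67010596 ≡ 5789 (mod 9701)
8186^4 ≡ 5789^2 = 33512521 ≡ 5267 (mod 9701)
8186^8 ≡ 5267^2 = 27741289 ≡ 6130 (mod 9701)
8186^16 ≡ 6130^2 = 37576900 ≡ 4927 (mod 9701)
8186^32 ≡ 4927^2 = 24275329 ≡ 3427 (mod 9701)
8186^47 = 8186^32 * 8186^8 * 8186^4 * 8186^2 * 8186^1 ≡ 3427 * 6130 * 5267 * 5789 * 8186 (mod 9701).
Accumulate the product:
3427 * 6130 = 21007510 ≡ 4845
4845 * 5267 = 25518615 ≡ 4985
4985 * 5789 = 28858165 ≡ 7391
7391 * 8186 = 60502726 ≡ 7290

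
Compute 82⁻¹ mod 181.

117

Run the extended Euclidean algorithm:
181 = 2·82 + 17
82 = 4·17 + 14
17 = 1·14 + 3
14 = 4·3 + 2
3 = 1·2 + 1
2 = 2·1 + 0
gcd(82, 181) = 1, so the inverse exists.
Back-substitute for 1:
1 = 1·3 − 1·2
  = −1·14 + 5·3
  = 5·17 − 6·14
  = −6·82 + 29·17
  = 29·181 − 64·82
So 82⁻¹ ≡ −64 ≡ 117 (mod 181).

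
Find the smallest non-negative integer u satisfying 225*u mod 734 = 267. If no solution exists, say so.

gcd(225, 734) = 1, so a unique solution mod 734 exists.
225⁻¹ ≡ 199 (mod 734).
u ≡ 199*267 ≡ 285 (mod 734).

285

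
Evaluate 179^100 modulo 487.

460

By square-and-multiply:
100 in binary is 1100100, i.e. 100 = 64 + 32 + 4.
179^1 ≡ 179 (mod 487)
179^2 ≡ 179^2 = 32041 ≡ 386 (mod 487)
179^4 ≡ 386^2 = 148996 ≡ 461 (mod 487)
179^8 ≡ 461^2 = 212521 ≡ 189 (mod 487)
179^16 ≡ 189^2 = 35721 ≡ 170 (mod 487)
179^32 ≡ 170^2 = 28900 ≡ 167 (mod 487)
179^64 ≡ 167^2 = 27889 ≡ 130 (mod 487)
179^100 = 179^64 * 179^32 * 179^4 ≡ 130 * 167 * 461 (mod 487).
Accumulate the product:
130 * 167 = 21710 ≡ 282
282 * 461 = 130002 ≡ 460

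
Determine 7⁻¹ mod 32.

By the extended Euclidean algorithm:
32 = 4×7 + 4
7 = 1×4 + 3
4 = 1×3 + 1
3 = 3×1 + 0
gcd(7, 32) = 1, so the inverse exists.
Bézout: 1 = 2×32 − 9×7.
So 7⁻¹ ≡ −9 ≡ 23 (mod 32).

23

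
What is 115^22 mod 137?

34

Using repeated squaring:
22 in binary is 10110, i.e. 22 = 16 + 4 + 2.
115^1 ≡ 115 (mod 137)
115^2 ≡ 115^2 = 13225 ≡ 73 (mod 137)
115^4 ≡ 73^2 = 5329 ≡ 123 (mod 137)
115^8 ≡ 123^2 = 15129 ≡ 59 (mod 137)
115^16 ≡ 59^2 = 3481 ≡ 56 (mod 137)
115^22 = 115^16 * 115^4 * 115^2 ≡ 56 * 123 * 73 (mod 137).
Accumulate the product:
56 * 123 = 6888 ≡ 38
38 * 73 = 2774 ≡ 34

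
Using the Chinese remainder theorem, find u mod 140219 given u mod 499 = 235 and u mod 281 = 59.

499⁻¹ mod 281: 499×223 ≡ 1 (mod 281), so 499⁻¹ ≡ 223.
u = 235 + 499×((59 − 235)×223 mod 281) = 235 + 499×92 = 46143.
Check: 46143 mod 499 = 235, 46143 mod 281 = 59. ✓

46143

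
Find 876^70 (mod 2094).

70 in binary is 1000110, i.e. 70 = 64 + 4 + 2.
876^1 ≡ 876 (mod 2094)
876^2 ≡ 876^2 = 767376 ≡ 972 (mod 2094)
876^4 ≡ 972^2 = 944784 ≡ 390 (mod 2094)
876^8 ≡ 390^2 = 152100 ≡ 1332 (mod 2094)
876^16 ≡ 1332^2 = 1774224 ≡ 606 (mod 2094)
876^32 ≡ 606^2 = 367236 ≡ 786 (mod 2094)
876^64 ≡ 786^2 = 617796 ≡ 66 (mod 2094)
876^70 = 876^64 * 876^4 * 876^2 ≡ 66 * 390 * 972 (mod 2094).
Accumulate the product:
66 * 390 = 25740 ≡ 612
612 * 972 = 594864 ≡ 168

168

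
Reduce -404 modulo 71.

-404 = -6·71 + 22, so -404 ≡ 22 (mod 71).

22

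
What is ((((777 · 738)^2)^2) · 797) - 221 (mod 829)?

419

777 · 738 = 573426 ≡ 587 (mod 829)
(587)^2 ≡ 534 (mod 829)
(534)^2 ≡ 809 (mod 829)
809 · 797 = 644773 ≡ 640 (mod 829)
640 - 221 = 419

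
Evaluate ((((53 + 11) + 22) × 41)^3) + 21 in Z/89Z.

55

53 + 11 = 64
64 + 22 = 86
86 × 41 = 3526 ≡ 55 (mod 89)
(55)^3 ≡ 34 (mod 89)
34 + 21 = 55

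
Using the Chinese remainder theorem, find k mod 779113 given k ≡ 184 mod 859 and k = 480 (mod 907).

124739

859⁻¹ mod 907: 859·359 ≡ 1 (mod 907), so 859⁻¹ ≡ 359.
k = 184 + 859·((480 − 184)·359 mod 907) = 184 + 859·145 = 124739.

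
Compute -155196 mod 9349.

3737

-155196 = -17·9349 + 3737, so -155196 ≡ 3737 (mod 9349).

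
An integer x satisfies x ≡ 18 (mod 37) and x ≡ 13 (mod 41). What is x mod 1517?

1202

37⁻¹ mod 41: 37·10 ≡ 1 (mod 41), so 37⁻¹ ≡ 10.
x = 18 + 37·((13 − 18)·10 mod 41) = 18 + 37·32 = 1202.
Check: 1202 mod 37 = 18, 1202 mod 41 = 13. ✓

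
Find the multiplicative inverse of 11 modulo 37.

27

37 = 3×11 + 4
11 = 2×4 + 3
4 = 1×3 + 1
3 = 3×1 + 0
gcd(11, 37) = 1, so the inverse exists.
Back-substitute for 1:
1 = 1×4 − 1×3
  = −1×11 + 3×4
  = 3×37 − 10×11
So 11⁻¹ ≡ −10 ≡ 27 (mod 37).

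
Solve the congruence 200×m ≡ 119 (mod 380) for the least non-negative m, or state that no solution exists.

no solution

gcd(200, 380) = 20, and 20 does not divide 119.
So the congruence has no solution.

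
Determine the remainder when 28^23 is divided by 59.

Compute successive squares:
23 in binary is 10111, i.e. 23 = 16 + 4 + 2 + 1.
28^1 ≡ 28 (mod 59)
28^2 ≡ 28^2 = 784 ≡ 17 (mod 59)
28^4 ≡ 17^2 = 289 ≡ 53 (mod 59)
28^8 ≡ 53^2 = 2809 ≡ 36 (mod 59)
28^16 ≡ 36^2 = 1296 ≡ 57 (mod 59)
28^23 = 28^16 · 28^4 · 28^2 · 28^1 ≡ 57 · 53 · 17 · 28 (mod 59).
Accumulate the product:
57 · 53 = 3021 ≡ 12
12 · 17 = 204 ≡ 27
27 · 28 = 756 ≡ 48

48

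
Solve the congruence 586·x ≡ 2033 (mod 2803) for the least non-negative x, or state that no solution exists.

gcd(586, 2803) = 1, so a unique solution mod 2803 exists.
586⁻¹ ≡ 1545 (mod 2803).
x ≡ 1545·2033 ≡ 1625 (mod 2803).

1625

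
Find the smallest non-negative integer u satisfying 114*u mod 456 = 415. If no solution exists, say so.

gcd(114, 456) = 114, and 114 does not divide 415.
So the congruence has no solution.

no solution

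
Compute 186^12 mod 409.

Using repeated squaring:
12 in binary is 1100, i.e. 12 = 8 + 4.
186^1 ≡ 186 (mod 409)
186^2 ≡ 186^2 = 34596 ≡ 240 (mod 409)
186^4 ≡ 240^2 = 57600 ≡ 340 (mod 409)
186^8 ≡ 340^2 = 115600 ≡ 262 (mod 409)
186^12 = 186^8 · 186^4 ≡ 262 · 340 (mod 409).
262 · 340 = 89080 ≡ 327 (mod 409).

327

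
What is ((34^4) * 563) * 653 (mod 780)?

64

(34)^4 ≡ 196 (mod 780)
196 * 563 = 110348 ≡ 368 (mod 780)
368 * 653 = 240304 ≡ 64 (mod 780)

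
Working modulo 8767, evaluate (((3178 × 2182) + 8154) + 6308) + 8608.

5235

3178 × 2182 = 6934396 ≡ 8466 (mod 8767)
8466 + 8154 = 16620 ≡ 7853 (mod 8767)
7853 + 6308 = 14161 ≡ 5394 (mod 8767)
5394 + 8608 = 14002 ≡ 5235 (mod 8767)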